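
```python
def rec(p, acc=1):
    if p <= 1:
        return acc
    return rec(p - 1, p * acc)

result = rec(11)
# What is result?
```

Accumulator trace (n, acc): (11, 1) -> (10, 11) -> (9, 110) -> (8, 990) -> (7, 7920) -> (6, 55440) -> (5, 332640) -> (4, 1663200) -> (3, 6652800) -> (2, 19958400) -> (1, 39916800) -> return 39916800

Answer: 39916800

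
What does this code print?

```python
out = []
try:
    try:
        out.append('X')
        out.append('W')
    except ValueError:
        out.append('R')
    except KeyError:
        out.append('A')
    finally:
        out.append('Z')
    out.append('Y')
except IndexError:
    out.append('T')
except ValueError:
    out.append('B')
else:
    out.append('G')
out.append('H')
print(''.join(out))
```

Execution trace: 'X' (inner try body) → 'W' (inner try body, no exception) → 'Z' (inner finally) → 'Y' (try body, no exception) → 'G' (else) → 'H' (after the try/except). Output: XWZYGH

Answer: XWZYGH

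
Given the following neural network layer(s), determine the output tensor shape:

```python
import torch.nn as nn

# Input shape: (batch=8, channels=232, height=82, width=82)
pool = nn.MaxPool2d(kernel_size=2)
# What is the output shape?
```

Input: (8, 232, 82, 82) -> Output: (8, 232, 41, 41)

Answer: (8, 232, 41, 41)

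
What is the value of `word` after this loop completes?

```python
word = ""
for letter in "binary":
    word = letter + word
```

Reverse 'binary'
`word` takes the values: "" → "b" → "ib" → "nib" → "anib" → "ranib" → "yranib"

Answer: "yranib"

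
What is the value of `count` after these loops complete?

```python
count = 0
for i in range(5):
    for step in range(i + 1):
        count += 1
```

Triangle: 1 + 2 + ... + 5
`count` takes the values: 0 → 1 → 2 → 3 → 4 → 5 → 6 → 7 → 8 → 9 → 10 → 11 → 12 → 13 → 14 → 15

Answer: 15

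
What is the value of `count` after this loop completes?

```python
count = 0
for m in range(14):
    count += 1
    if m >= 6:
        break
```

Loop breaks when m reaches 6, count is 7
`count` takes the values: 0 → 1 → 2 → 3 → 4 → 5 → 6 → 7

Answer: 7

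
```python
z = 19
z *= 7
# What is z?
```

Trace:
`z = 19` → z = 19
`z *= 7` → z = 133
So z = 133

Answer: 133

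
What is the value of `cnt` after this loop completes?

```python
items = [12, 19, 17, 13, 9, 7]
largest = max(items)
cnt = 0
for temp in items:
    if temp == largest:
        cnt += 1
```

Count of max value 19 in [12, 19, 17, 13, 9, 7]
`cnt` takes the values: 0 → 1

Answer: 1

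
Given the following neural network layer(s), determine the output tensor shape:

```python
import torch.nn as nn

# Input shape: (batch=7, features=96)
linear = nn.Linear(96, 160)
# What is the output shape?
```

Input: (7, 96) -> Output: (7, 160)

Answer: (7, 160)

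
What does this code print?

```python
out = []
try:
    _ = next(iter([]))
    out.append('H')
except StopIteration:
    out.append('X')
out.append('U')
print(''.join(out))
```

Execution trace: 'X' (except StopIteration) → 'U' (after the try/except). Output: XU

Answer: XU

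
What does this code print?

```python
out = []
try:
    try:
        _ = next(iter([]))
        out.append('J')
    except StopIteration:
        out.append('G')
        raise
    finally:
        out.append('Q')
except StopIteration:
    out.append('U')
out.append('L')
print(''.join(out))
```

Execution trace: 'G' (inner except StopIteration) → 'Q' (inner finally) → 'U' (outer except StopIteration) → 'L' (after the try/except). Output: GQUL

Answer: GQUL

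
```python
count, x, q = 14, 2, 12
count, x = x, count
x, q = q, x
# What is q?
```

Trace:
`count, x, q = 14, 2, 12` → count = 14; x = 2; q = 12
`count, x = x, count` → count = 2; x = 14
`x, q = q, x` → x = 12; q = 14
So q = 14

Answer: 14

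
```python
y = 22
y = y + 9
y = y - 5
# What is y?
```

Trace:
`y = 22` → y = 22
`y = y + 9` → y = 31
`y = y - 5` → y = 26
So y = 26

Answer: 26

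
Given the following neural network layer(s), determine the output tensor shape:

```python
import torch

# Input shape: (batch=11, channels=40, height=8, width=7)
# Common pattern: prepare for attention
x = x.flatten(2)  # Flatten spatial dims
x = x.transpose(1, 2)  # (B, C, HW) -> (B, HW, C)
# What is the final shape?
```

Input: (11, 40, 8, 7) -> after flatten(2): (11, 40, 56) -> Output: (11, 56, 40)

Answer: (11, 56, 40)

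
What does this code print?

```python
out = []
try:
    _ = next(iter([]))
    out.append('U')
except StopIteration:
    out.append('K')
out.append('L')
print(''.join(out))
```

Execution trace: 'K' (except StopIteration) → 'L' (after the try/except). Output: KL

Answer: KL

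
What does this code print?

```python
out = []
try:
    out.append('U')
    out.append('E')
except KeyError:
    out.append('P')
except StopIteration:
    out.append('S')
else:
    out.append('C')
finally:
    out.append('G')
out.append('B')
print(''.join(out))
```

Execution trace: 'U' (try body) → 'E' (try body, no exception) → 'C' (else) → 'G' (finally) → 'B' (after the try/except). Output: UECGB

Answer: UECGB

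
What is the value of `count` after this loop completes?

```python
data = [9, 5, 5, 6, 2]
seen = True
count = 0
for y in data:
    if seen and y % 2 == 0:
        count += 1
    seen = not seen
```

Count even values at even positions
`count` takes the values: 0 → 1

Answer: 1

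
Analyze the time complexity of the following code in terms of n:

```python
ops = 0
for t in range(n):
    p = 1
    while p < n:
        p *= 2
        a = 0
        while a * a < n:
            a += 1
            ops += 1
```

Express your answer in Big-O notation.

Each loop level contributes: n × log n × √n. Multiplying the contributions gives O(n√n log n).

Answer: O(n√n log n)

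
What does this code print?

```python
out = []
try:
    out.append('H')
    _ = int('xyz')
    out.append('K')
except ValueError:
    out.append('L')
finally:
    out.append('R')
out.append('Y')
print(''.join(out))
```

Execution trace: 'H' (try body) → 'L' (except ValueError) → 'R' (finally) → 'Y' (after the try/except). Output: HLRY

Answer: HLRY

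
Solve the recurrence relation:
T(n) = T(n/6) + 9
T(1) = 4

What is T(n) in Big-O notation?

Each step divides n by 6 and adds 9. After log_6(n) steps we reach T(1)=4. So T(n) = 9·log_6(n) + 4 = O(log n).

Answer: O(log n)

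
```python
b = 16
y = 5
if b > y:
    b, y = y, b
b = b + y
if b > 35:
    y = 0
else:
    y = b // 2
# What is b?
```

Trace:
`b = 16` → b = 16
`y = 5` → y = 5
`if b > y: ...` → b > y is True → b = 5; y = 16
`b = b + y` → b = 21
`if b > 35: ...` → b > 35 is False, take else branch → y = 10
So b = 21

Answer: 21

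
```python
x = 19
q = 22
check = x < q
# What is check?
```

Trace:
`x = 19` → x = 19
`q = 22` → q = 22
`check = x < q` → check = True
So check = True

Answer: True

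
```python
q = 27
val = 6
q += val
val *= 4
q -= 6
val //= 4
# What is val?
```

Trace:
`q = 27` → q = 27
`val = 6` → val = 6
`q += val` → q = 33
`val *= 4` → val = 24
`q -= 6` → q = 27
`val //= 4` → val = 6
So val = 6

Answer: 6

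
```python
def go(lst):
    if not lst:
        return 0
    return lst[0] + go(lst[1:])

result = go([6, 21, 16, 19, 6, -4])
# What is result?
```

6 + 21 + 16 + 19 + 6 + (-4) + 0 = 64

Answer: 64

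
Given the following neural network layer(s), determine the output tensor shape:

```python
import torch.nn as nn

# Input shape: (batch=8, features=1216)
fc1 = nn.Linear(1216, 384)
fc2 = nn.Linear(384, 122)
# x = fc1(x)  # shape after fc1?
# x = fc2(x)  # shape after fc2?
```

Input: (8, 1216) -> after fc1: (8, 384) -> Output: (8, 122)

Answer: (8, 122)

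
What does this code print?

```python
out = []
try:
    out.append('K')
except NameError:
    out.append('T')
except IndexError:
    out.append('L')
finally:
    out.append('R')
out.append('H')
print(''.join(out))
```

Execution trace: 'K' (try body, no exception) → 'R' (finally) → 'H' (after the try/except). Output: KRH

Answer: KRH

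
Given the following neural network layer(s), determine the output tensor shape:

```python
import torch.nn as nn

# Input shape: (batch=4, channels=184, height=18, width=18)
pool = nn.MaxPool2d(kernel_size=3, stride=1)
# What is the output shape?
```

Input: (4, 184, 18, 18) -> Output: (4, 184, 16, 16)

Answer: (4, 184, 16, 16)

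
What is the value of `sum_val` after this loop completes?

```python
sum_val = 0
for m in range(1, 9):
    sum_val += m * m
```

Sum of squares 1² to 8² = 204
`sum_val` takes the values: 0 → 1 → 5 → 14 → 30 → 55 → 91 → 140 → 204

Answer: 204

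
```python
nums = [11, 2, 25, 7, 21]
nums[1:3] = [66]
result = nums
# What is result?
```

Trace:
`nums = [11, 2, 25, 7, 21]` → nums = [11, 2, 25, 7, 21]
`nums[1:3] = [66]` → nums = [11, 66, 7, 21]
`result = nums` → result = [11, 66, 7, 21]
So result = [11, 66, 7, 21]

Answer: [11, 66, 7, 21]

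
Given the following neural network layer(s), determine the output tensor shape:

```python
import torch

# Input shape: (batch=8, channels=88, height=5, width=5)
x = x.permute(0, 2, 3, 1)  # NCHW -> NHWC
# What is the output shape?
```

Input: (8, 88, 5, 5) -> Output: (8, 5, 5, 88)

Answer: (8, 5, 5, 88)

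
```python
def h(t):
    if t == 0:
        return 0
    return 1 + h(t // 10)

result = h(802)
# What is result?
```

Count of digits of 802: 3

Answer: 3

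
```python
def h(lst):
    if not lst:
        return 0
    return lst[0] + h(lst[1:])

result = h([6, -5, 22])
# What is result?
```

6 + (-5) + 22 + 0 = 23

Answer: 23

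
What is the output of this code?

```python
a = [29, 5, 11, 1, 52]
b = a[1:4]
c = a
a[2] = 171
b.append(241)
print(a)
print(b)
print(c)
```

Key concept: slice vs alias.
Step by step:
`a = [29, 5, 11, 1, 52]` → a = [29, 5, 11, 1, 52]
`b = a[1:4]` → b = [5, 11, 1]
`c = a` → c = [29, 5, 11, 1, 52] (same object as a)
`a[2] = 171` → a = [29, 5, 171, 1, 52] (same object as c); c = [29, 5, 171, 1, 52] (same object as a)
`b.append(241)` → b = [5, 11, 1, 241]
`print(a)` → prints [29, 5, 171, 1, 52]
`print(b)` → prints [5, 11, 1, 241]
`print(c)` → prints [29, 5, 171, 1, 52]

Answer:
[29, 5, 171, 1, 52]
[5, 11, 1, 241]
[29, 5, 171, 1, 52]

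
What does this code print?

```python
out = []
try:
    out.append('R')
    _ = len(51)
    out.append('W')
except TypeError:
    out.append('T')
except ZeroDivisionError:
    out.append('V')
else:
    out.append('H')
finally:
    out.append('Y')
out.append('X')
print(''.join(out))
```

Execution trace: 'R' (try body) → 'T' (except TypeError) → 'Y' (finally) → 'X' (after the try/except). Output: RTYX

Answer: RTYX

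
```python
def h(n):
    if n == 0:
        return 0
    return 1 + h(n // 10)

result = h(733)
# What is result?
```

Count of digits of 733: 3

Answer: 3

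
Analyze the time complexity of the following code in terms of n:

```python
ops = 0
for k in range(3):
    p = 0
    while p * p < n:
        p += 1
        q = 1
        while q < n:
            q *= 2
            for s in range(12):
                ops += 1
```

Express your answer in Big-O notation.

Each loop level contributes: 1 × √n × log n × 1. Multiplying the contributions gives O(√n log n).

Answer: O(√n log n)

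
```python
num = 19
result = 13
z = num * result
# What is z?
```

Trace:
`num = 19` → num = 19
`result = 13` → result = 13
`z = num * result` → z = 247
So z = 247

Answer: 247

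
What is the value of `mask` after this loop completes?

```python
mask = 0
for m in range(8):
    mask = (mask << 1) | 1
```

Build 8 consecutive 1-bits: 0b11111111
`mask` takes the values: 0 → 1 → 3 → 7 → 15 → 31 → 63 → 127 → 255

Answer: 255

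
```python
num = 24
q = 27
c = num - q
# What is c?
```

Trace:
`num = 24` → num = 24
`q = 27` → q = 27
`c = num - q` → c = -3
So c = -3

Answer: -3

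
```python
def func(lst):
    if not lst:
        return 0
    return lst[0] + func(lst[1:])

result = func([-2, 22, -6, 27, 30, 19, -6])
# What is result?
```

(-2) + 22 + (-6) + 27 + 30 + 19 + (-6) + 0 = 84

Answer: 84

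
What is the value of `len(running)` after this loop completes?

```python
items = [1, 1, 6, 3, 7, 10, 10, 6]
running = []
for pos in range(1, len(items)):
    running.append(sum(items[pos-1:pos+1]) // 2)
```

Number of 2-element averages
`running` takes the values: [] → [1] → [1, 3] → [1, 3, 4] → [1, 3, 4, 5] → [1, 3, 4, 5, 8] → [1, 3, 4, 5, 8, 10] → [1, 3, 4, 5, 8, 10, 8]
So `len(running)` = 7

Answer: 7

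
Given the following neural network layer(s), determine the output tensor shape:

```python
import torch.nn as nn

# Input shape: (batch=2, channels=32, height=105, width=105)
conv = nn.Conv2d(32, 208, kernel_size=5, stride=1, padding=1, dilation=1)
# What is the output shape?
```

Input: (2, 32, 105, 105) -> Output: (2, 208, 103, 103)

Answer: (2, 208, 103, 103)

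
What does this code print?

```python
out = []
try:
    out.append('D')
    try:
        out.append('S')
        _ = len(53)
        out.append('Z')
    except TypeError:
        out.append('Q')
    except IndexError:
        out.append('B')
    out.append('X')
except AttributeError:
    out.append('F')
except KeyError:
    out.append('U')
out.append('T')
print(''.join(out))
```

Execution trace: 'D' (try body) → 'S' (inner try body) → 'Q' (inner except TypeError) → 'X' (try body, no exception) → 'T' (after the try/except). Output: DSQXT

Answer: DSQXT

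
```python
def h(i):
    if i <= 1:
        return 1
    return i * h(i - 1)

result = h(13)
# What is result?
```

h(13) = 13 * 12 * 11 * 10 * 9 * 8 * 7 * 6 * 5 * 4 * 3 * 2 * 1 = 6227020800

Answer: 6227020800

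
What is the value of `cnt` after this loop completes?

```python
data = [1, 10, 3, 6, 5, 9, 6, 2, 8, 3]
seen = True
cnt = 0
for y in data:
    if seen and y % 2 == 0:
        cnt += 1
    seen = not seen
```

Count even values at even positions
`cnt` takes the values: 0 → 1 → 2

Answer: 2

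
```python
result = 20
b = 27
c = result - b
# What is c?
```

Trace:
`result = 20` → result = 20
`b = 27` → b = 27
`c = result - b` → c = -7
So c = -7

Answer: -7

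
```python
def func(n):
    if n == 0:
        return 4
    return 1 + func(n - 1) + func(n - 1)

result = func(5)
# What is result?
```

func(n) = 1 + 2·func(n-1), func(0)=4. Closed form: (4+1)·2^5 - 1 = 159.

Answer: 159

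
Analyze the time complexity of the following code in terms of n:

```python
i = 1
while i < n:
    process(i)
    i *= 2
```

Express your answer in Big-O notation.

This is Logarithmic loop. Time complexity: O(log n).

Answer: O(log n)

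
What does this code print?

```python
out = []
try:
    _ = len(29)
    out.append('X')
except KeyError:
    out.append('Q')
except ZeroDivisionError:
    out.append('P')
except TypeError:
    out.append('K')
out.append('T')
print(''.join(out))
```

Execution trace: 'K' (except TypeError) → 'T' (after the try/except). Output: KT

Answer: KT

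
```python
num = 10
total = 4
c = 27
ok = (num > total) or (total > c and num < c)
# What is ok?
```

Trace:
`num = 10` → num = 10
`total = 4` → total = 4
`c = 27` → c = 27
`ok = (num > total) or (total > c and num < c)` → ok = True
So ok = True

Answer: True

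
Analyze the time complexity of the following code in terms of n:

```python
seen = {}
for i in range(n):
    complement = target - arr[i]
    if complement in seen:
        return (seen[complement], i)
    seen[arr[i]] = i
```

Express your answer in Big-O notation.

This is Two sum with hash map. Time complexity: O(n).

Answer: O(n)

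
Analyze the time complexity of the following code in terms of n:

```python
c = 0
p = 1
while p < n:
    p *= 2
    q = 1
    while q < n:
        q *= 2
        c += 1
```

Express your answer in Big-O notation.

Each loop level contributes: log n × log n. Multiplying the contributions gives O(log² n).

Answer: O(log² n)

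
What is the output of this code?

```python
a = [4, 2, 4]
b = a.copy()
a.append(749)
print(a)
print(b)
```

Key concept: list.copy() creates independent copy.
Step by step:
`a = [4, 2, 4]` → a = [4, 2, 4]
`b = a.copy()` → b = [4, 2, 4]
`a.append(749)` → a = [4, 2, 4, 749]
`print(a)` → prints [4, 2, 4, 749]
`print(b)` → prints [4, 2, 4]

Answer:
[4, 2, 4, 749]
[4, 2, 4]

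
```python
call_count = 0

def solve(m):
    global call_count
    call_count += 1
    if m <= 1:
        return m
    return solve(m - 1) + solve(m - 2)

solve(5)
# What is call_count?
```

Calls(m) = 1 + Calls(m-1) + Calls(m-2); Calls(0)=Calls(1)=1. For m=5 this gives 15.

Answer: 15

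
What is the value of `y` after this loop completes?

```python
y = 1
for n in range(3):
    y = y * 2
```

Multiply by 2, 3 times: 1 * 2^3 = 8
`y` takes the values: 1 → 2 → 4 → 8

Answer: 8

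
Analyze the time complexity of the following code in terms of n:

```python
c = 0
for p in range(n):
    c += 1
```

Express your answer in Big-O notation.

Each loop level contributes: n. Multiplying the contributions gives O(n).

Answer: O(n)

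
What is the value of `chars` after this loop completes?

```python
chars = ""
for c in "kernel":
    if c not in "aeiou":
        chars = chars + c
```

Remove vowels from 'kernel'
`chars` takes the values: "" → "k" → "kr" → "krn" → "krnl"

Answer: "krnl"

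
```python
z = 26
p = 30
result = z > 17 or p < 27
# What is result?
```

Trace:
`z = 26` → z = 26
`p = 30` → p = 30
`result = z > 17 or p < 27` → result = True
So result = True

Answer: True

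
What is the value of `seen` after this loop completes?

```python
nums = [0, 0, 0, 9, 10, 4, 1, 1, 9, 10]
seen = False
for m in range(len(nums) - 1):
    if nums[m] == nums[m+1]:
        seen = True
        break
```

Check consecutive duplicates in [0, 0, 0, 9, 10, 4, 1, 1, 9, 10]
`seen` takes the values: False → True

Answer: True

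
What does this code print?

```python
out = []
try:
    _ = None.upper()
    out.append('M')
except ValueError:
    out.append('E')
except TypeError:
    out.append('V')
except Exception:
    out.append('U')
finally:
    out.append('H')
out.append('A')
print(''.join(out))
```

Execution trace: 'U' (except Exception) → 'H' (finally) → 'A' (after the try/except). Output: UHA

Answer: UHA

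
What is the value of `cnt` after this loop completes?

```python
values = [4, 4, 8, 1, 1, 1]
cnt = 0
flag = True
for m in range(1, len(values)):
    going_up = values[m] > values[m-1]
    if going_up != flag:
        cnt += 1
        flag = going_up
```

Count direction changes in [4, 4, 8, 1, 1, 1]
`cnt` takes the values: 0 → 1 → 2 → 3

Answer: 3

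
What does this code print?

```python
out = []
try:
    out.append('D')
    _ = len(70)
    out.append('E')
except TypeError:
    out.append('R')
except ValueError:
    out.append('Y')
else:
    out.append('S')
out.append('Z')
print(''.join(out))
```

Execution trace: 'D' (try body) → 'R' (except TypeError) → 'Z' (after the try/except). Output: DRZ

Answer: DRZ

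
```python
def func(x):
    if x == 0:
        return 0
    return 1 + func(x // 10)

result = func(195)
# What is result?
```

Count of digits of 195: 3

Answer: 3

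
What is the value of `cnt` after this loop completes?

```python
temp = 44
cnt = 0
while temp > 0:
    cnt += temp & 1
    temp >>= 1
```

Count set bits in 44 (binary: 0b101100)
`cnt` takes the values: 0 → 1 → 2 → 3

Answer: 3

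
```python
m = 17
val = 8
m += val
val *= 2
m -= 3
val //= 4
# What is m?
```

Trace:
`m = 17` → m = 17
`val = 8` → val = 8
`m += val` → m = 25
`val *= 2` → val = 16
`m -= 3` → m = 22
`val //= 4` → val = 4
So m = 22

Answer: 22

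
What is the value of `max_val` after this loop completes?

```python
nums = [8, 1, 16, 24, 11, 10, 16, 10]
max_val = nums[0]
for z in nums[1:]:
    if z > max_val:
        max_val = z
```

Maximum of [8, 1, 16, 24, 11, 10, 16, 10]
`max_val` takes the values: 8 → 16 → 24

Answer: 24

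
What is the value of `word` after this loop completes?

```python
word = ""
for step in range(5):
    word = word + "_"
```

Repeat '_' 5 times
`word` takes the values: "" → "_" → "__" → "___" → "____" → "_____"

Answer: "_____"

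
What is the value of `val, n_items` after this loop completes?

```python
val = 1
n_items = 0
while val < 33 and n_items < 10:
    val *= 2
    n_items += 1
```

Double until >= 33 or 10 iterations
`val, n_items` takes the values: (1, 0) → (2, 0) → (2, 1) → (4, 1) → (4, 2) → (8, 2) → (8, 3) → (16, 3) → (16, 4) → (32, 4) → (32, 5) → (64, 5) → (64, 6)

Answer: 64, 6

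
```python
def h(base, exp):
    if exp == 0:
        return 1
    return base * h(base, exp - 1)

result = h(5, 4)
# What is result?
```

h(5, 4) = 5 * 5 * 5 * 5 = 625

Answer: 625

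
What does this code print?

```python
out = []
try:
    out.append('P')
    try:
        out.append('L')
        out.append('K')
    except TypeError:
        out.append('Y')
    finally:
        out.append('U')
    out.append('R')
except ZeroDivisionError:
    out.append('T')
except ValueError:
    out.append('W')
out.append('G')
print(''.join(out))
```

Execution trace: 'P' (try body) → 'L' (inner try body) → 'K' (inner try body, no exception) → 'U' (inner finally) → 'R' (try body, no exception) → 'G' (after the try/except). Output: PLKURG

Answer: PLKURG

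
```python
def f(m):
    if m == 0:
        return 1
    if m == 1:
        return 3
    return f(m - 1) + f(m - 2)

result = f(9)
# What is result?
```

Build up from base cases: f(0)=1, f(1)=3, f(2)=4, f(3)=7, f(4)=11, f(5)=18, f(6)=29, ..., f(9)=123

Answer: 123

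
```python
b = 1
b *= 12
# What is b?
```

Trace:
`b = 1` → b = 1
`b *= 12` → b = 12
So b = 12

Answer: 12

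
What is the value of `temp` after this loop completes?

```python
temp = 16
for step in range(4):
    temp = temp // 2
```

Halve 4 times: 16 // 2^4 = 1
`temp` takes the values: 16 → 8 → 4 → 2 → 1

Answer: 1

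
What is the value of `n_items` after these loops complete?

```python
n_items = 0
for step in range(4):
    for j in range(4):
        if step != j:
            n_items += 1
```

4² - 4 (exclude diagonal)
`n_items` takes the values: 0 → 1 → 2 → 3 → 4 → 5 → 6 → 7 → 8 → 9 → 10 → 11 → 12

Answer: 12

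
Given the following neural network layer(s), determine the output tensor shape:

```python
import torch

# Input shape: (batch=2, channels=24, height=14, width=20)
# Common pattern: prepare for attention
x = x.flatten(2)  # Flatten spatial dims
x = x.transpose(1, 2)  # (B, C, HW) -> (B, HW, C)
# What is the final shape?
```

Input: (2, 24, 14, 20) -> after flatten(2): (2, 24, 280) -> Output: (2, 280, 24)

Answer: (2, 280, 24)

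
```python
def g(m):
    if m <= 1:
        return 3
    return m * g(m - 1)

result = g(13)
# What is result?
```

g(13) = 13 * 12 * 11 * 10 * 9 * 8 * 7 * 6 * 5 * 4 * 3 * 2 * 3 = 18681062400

Answer: 18681062400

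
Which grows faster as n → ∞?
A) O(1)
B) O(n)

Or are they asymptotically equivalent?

O(1) vs O(n): Higher order terms dominate.

Answer: B) O(n) grows faster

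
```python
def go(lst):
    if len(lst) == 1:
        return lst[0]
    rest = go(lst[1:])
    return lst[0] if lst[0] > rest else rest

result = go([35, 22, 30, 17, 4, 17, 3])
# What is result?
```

Recursive max over [35, 22, 30, 17, 4, 17, 3] = 35

Answer: 35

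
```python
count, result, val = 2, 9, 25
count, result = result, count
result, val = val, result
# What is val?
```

Trace:
`count, result, val = 2, 9, 25` → count = 2; result = 9; val = 25
`count, result = result, count` → count = 9; result = 2
`result, val = val, result` → result = 25; val = 2
So val = 2

Answer: 2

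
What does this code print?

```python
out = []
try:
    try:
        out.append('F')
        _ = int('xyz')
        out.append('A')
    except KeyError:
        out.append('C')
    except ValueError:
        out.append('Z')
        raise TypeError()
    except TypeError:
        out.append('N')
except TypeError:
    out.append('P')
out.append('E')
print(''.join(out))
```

Execution trace: 'F' (inner try body) → 'Z' (inner except ValueError) → 'P' (outer except TypeError) → 'E' (after the try/except). Output: FZPE

Answer: FZPE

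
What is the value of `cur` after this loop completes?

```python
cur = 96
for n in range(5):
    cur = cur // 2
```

Halve 5 times: 96 // 2^5 = 3
`cur` takes the values: 96 → 48 → 24 → 12 → 6 → 3

Answer: 3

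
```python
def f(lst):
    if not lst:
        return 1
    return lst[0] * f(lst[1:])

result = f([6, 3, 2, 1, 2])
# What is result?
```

Product over [6, 3, 2, 1, 2] = 6 * 3 * 2 * 1 * 2 = 72

Answer: 72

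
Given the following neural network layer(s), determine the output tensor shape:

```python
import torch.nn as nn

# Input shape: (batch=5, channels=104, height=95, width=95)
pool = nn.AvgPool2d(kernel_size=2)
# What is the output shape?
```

Input: (5, 104, 95, 95) -> Output: (5, 104, 47, 47)

Answer: (5, 104, 47, 47)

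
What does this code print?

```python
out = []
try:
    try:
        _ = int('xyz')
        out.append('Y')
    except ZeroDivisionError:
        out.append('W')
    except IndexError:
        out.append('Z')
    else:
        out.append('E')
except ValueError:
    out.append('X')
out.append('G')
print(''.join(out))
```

Execution trace: 'X' (outer except ValueError) → 'G' (after the try/except). Output: XG

Answer: XG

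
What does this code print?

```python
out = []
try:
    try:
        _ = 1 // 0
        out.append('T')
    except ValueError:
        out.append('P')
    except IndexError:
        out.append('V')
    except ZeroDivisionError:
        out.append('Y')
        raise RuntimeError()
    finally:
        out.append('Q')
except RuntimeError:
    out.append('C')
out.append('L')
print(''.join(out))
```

Execution trace: 'Y' (except ZeroDivisionError) → 'Q' (finally) → 'C' (outer except RuntimeError) → 'L' (after the try/except). Output: YQCL

Answer: YQCL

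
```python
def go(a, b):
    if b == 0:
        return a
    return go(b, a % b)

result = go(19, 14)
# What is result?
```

go(19, 14) -> go(14, 5) -> go(5, 4) -> go(4, 1) -> go(1, 0) -> 1

Answer: 1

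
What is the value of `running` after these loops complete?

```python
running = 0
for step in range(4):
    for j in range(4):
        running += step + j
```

Sum of all step+j for step,j in 4x4
`running` takes the values: 0 → 1 → 3 → 6 → 7 → 9 → 12 → 16 → 18 → 21 → 25 → 30 → 33 → 37 → 42 → 48

Answer: 48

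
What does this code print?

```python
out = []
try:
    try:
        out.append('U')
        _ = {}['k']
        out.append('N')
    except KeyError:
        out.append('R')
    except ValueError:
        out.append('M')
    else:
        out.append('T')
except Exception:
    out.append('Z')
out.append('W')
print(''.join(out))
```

Execution trace: 'U' (inner try body) → 'R' (inner except KeyError) → 'W' (after the try/except). Output: URW

Answer: URW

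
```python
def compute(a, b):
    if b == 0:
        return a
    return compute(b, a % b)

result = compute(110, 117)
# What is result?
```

compute(110, 117) -> compute(117, 110) -> compute(110, 7) -> compute(7, 5) -> compute(5, 2) -> compute(2, 1) -> compute(1, 0) -> 1

Answer: 1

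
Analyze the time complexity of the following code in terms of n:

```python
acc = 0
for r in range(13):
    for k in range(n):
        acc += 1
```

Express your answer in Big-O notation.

Each loop level contributes: 1 × n. Multiplying the contributions gives O(n).

Answer: O(n)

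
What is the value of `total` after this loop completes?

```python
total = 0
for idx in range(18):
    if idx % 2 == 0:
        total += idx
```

Sum of even numbers 0 to 17
`total` takes the values: 0 → 2 → 6 → 12 → 20 → 30 → 42 → 56 → 72

Answer: 72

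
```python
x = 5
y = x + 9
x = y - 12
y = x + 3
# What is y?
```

Trace:
`x = 5` → x = 5
`y = x + 9` → y = 14
`x = y - 12` → x = 2
`y = x + 3` → y = 5
So y = 5

Answer: 5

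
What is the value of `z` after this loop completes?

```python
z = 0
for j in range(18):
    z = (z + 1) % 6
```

Increment mod 6, 18 times = 0
`z` takes the values: 0 → 1 → 2 → 3 → 4 → 5 → 0 → 1 → 2 → 3 → 4 → 5 → 0 → 1 → 2 → 3 → 4 → 5 → 0

Answer: 0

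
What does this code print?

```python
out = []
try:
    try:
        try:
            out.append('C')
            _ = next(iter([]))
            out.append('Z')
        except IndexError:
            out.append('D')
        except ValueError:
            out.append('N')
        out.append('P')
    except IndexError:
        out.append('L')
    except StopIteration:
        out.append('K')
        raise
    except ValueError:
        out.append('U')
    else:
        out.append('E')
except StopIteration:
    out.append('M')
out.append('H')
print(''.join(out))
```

Execution trace: 'C' (inner try body) → 'K' (except StopIteration) → 'M' (outer except StopIteration) → 'H' (after the try/except). Output: CKMH

Answer: CKMH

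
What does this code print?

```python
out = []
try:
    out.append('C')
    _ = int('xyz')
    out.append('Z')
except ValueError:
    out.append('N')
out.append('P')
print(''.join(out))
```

Execution trace: 'C' (try body) → 'N' (except ValueError) → 'P' (after the try/except). Output: CNP

Answer: CNP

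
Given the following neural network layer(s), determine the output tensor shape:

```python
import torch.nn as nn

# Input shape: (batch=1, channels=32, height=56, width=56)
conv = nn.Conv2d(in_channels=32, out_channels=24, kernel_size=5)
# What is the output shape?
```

Input: (1, 32, 56, 56) -> Output: (1, 24, 52, 52)

Answer: (1, 24, 52, 52)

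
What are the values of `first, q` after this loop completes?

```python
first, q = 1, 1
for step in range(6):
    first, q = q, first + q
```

Fibonacci: after 6 iterations
`first, q` takes the values: (1, 1) → (1, 2) → (2, 3) → (3, 5) → (5, 8) → (8, 13) → (13, 21)

Answer: 13, 21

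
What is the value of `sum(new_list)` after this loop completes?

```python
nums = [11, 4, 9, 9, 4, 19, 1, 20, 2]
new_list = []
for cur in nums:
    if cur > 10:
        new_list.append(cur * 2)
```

Sum of doubled values > 10
`new_list` takes the values: [] → [22] → [22, 38] → [22, 38, 40]
So `sum(new_list)` = 100

Answer: 100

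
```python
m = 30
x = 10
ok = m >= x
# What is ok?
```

Trace:
`m = 30` → m = 30
`x = 10` → x = 10
`ok = m >= x` → ok = True
So ok = True

Answer: True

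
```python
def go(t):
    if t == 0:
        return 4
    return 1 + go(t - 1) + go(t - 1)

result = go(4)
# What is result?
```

go(t) = 1 + 2·go(t-1), go(0)=4. Closed form: (4+1)·2^4 - 1 = 79.

Answer: 79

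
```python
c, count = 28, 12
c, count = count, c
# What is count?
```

Trace:
`c, count = 28, 12` → c = 28; count = 12
`c, count = count, c` → c = 12; count = 28
So count = 28

Answer: 28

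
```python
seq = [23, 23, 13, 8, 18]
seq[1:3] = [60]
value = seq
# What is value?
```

Trace:
`seq = [23, 23, 13, 8, 18]` → seq = [23, 23, 13, 8, 18]
`seq[1:3] = [60]` → seq = [23, 60, 8, 18]
`value = seq` → value = [23, 60, 8, 18]
So value = [23, 60, 8, 18]

Answer: [23, 60, 8, 18]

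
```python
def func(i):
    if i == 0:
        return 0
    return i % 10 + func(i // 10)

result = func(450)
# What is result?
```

Sum of digits of 450: 0 + 5 + 4 = 9

Answer: 9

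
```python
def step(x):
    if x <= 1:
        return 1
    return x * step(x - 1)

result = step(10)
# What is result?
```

step(10) = 10 * 9 * 8 * 7 * 6 * 5 * 4 * 3 * 2 * 1 = 3628800

Answer: 3628800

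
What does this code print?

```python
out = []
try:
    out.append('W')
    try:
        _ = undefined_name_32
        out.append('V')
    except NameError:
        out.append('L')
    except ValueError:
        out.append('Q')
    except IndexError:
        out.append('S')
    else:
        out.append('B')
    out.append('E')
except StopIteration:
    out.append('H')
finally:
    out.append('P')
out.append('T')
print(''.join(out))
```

Execution trace: 'W' (try body) → 'L' (inner except NameError) → 'E' (try body, no exception) → 'P' (finally) → 'T' (after the try/except). Output: WLEPT

Answer: WLEPT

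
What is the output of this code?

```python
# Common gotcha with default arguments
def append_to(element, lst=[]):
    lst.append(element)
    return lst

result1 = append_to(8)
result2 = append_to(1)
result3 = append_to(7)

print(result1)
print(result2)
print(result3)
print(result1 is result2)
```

Key concept: mutable default argument gotcha.
Step by step:
`result1 = append_to(8)` → result1 = [8]
`result2 = append_to(1)` → result1 = [8, 1] (same object as result2); result2 = [8, 1] (same object as result1)
`result3 = append_to(7)` → result1 = [8, 1, 7] (same object as result2, result3); result2 = [8, 1, 7] (same object as result1, result3); result3 = [8, 1, 7] (same object as result1, result2)
`print(result1)` → prints [8, 1, 7]
`print(result2)` → prints [8, 1, 7]
`print(result3)` → prints [8, 1, 7]
`print(result1 is result2)` → prints True

Answer:
[8, 1, 7]
[8, 1, 7]
[8, 1, 7]
True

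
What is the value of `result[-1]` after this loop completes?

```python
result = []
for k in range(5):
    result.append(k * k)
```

Last element of squares 0 to 4
`result` takes the values: [] → [0] → [0, 1] → [0, 1, 4] → [0, 1, 4, 9] → [0, 1, 4, 9, 16]
So `result[-1]` = 16

Answer: 16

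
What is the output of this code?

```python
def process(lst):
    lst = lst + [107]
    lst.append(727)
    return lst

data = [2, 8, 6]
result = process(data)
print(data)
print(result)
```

Key concept: rebinding parameter vs mutation.
Step by step:
`data = [2, 8, 6]` → data = [2, 8, 6]
`result = process(data)` → result = [2, 8, 6, 107, 727]
`print(data)` → prints [2, 8, 6]
`print(result)` → prints [2, 8, 6, 107, 727]

Answer:
[2, 8, 6]
[2, 8, 6, 107, 727]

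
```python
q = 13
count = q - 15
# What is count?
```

Trace:
`q = 13` → q = 13
`count = q - 15` → count = -2
So count = -2

Answer: -2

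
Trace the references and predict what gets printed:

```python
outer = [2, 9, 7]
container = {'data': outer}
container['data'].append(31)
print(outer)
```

Key concept: dict holds reference to list.
Step by step:
`outer = [2, 9, 7]` → outer = [2, 9, 7]
`container = {'data': outer}` → container = {'data': [2, 9, 7]}
`container['data'].append(31)` → outer = [2, 9, 7, 31]; container = {'data': [2, 9, 7, 31]}
`print(outer)` → prints [2, 9, 7, 31]

Answer: [2, 9, 7, 31]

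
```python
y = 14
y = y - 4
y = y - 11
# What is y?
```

Trace:
`y = 14` → y = 14
`y = y - 4` → y = 10
`y = y - 11` → y = -1
So y = -1

Answer: -1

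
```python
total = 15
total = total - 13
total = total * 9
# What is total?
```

Trace:
`total = 15` → total = 15
`total = total - 13` → total = 2
`total = total * 9` → total = 18
So total = 18

Answer: 18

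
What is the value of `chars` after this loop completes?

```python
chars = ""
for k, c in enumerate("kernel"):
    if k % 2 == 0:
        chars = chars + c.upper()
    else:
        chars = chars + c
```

Uppercase even positions in 'kernel'
`chars` takes the values: "" → "K" → "Ke" → "KeR" → "KeRn" → "KeRnE" → "KeRnEl"

Answer: "KeRnEl"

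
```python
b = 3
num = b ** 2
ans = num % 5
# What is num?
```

Trace:
`b = 3` → b = 3
`num = b ** 2` → num = 9
`ans = num % 5` → ans = 4
So num = 9

Answer: 9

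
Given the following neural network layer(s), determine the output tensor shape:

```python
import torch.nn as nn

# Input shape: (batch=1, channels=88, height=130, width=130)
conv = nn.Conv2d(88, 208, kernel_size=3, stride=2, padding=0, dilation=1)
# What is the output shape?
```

Input: (1, 88, 130, 130) -> Output: (1, 208, 64, 64)

Answer: (1, 208, 64, 64)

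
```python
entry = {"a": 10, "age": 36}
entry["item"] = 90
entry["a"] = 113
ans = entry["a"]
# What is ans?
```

Trace:
`entry = {"a": 10, "age": 36}` → entry = {'a': 10, 'age': 36}
`entry["item"] = 90` → entry = {'a': 10, 'age': 36, 'item': 90}
`entry["a"] = 113` → entry = {'a': 113, 'age': 36, 'item': 90}
`ans = entry["a"]` → ans = 113
So ans = 113

Answer: 113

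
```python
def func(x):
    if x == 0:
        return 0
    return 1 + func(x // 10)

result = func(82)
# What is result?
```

Count of digits of 82: 2

Answer: 2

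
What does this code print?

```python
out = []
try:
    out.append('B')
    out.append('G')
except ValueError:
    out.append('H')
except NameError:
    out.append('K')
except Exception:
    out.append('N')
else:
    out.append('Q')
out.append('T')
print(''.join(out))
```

Execution trace: 'B' (try body) → 'G' (try body, no exception) → 'Q' (else) → 'T' (after the try/except). Output: BGQT

Answer: BGQT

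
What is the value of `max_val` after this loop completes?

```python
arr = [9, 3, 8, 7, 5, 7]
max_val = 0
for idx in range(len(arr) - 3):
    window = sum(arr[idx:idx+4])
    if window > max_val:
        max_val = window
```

Max sum of 4-element window in [9, 3, 8, 7, 5, 7]
`max_val` takes the values: 0 → 27

Answer: 27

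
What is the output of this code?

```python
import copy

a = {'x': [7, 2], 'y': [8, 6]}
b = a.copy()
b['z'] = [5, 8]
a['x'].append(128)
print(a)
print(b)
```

Key concept: shallow copy of dict with mutable values.
Step by step:
`a = {'x': [7, 2], 'y': [8, 6]}` → a = {'x': [7, 2], 'y': [8, 6]}
`b = a.copy()` → b = {'x': [7, 2], 'y': [8, 6]}
`b['z'] = [5, 8]` → b = {'x': [7, 2], 'y': [8, 6], 'z': [5, 8]}
`a['x'].append(128)` → a = {'x': [7, 2, 128], 'y': [8, 6]}; b = {'x': [7, 2, 128], 'y': [8, 6], 'z': [5, 8]}
`print(a)` → prints {'x': [7, 2, 128], 'y': [8, 6]}
`print(b)` → prints {'x': [7, 2, 128], 'y': [8, 6], 'z': [5, 8]}

Answer:
{'x': [7, 2, 128], 'y': [8, 6]}
{'x': [7, 2, 128], 'y': [8, 6], 'z': [5, 8]}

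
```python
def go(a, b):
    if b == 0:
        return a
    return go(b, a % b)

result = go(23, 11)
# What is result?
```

go(23, 11) -> go(11, 1) -> go(1, 0) -> 1

Answer: 1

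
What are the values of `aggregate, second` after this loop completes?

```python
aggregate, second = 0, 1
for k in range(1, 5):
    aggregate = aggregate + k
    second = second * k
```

Sum and factorial of 1 to 4
`aggregate, second` takes the values: (0, 1) → (1, 1) → (3, 1) → (3, 2) → (6, 2) → (6, 6) → (10, 6) → (10, 24)

Answer: 10, 24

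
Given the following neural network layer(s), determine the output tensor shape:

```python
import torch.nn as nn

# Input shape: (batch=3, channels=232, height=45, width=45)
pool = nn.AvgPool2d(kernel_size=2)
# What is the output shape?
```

Input: (3, 232, 45, 45) -> Output: (3, 232, 22, 22)

Answer: (3, 232, 22, 22)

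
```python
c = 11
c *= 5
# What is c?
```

Trace:
`c = 11` → c = 11
`c *= 5` → c = 55
So c = 55

Answer: 55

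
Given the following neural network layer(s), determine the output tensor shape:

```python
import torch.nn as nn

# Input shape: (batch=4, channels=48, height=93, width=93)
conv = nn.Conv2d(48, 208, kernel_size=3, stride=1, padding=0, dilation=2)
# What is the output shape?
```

Input: (4, 48, 93, 93) -> Output: (4, 208, 89, 89)

Answer: (4, 208, 89, 89)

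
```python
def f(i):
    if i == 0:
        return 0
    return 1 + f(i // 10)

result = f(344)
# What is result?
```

Count of digits of 344: 3

Answer: 3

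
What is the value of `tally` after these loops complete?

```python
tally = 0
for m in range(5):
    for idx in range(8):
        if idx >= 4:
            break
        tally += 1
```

Inner breaks at 4, outer runs 5 times
`tally` takes the values: 0 → 1 → 2 → 3 → 4 → 5 → 6 → 7 → 8 → 9 → 10 → 11 → 12 → 13 → 14 → 15 → 16 → 17 → 18 → 19 → 20

Answer: 20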